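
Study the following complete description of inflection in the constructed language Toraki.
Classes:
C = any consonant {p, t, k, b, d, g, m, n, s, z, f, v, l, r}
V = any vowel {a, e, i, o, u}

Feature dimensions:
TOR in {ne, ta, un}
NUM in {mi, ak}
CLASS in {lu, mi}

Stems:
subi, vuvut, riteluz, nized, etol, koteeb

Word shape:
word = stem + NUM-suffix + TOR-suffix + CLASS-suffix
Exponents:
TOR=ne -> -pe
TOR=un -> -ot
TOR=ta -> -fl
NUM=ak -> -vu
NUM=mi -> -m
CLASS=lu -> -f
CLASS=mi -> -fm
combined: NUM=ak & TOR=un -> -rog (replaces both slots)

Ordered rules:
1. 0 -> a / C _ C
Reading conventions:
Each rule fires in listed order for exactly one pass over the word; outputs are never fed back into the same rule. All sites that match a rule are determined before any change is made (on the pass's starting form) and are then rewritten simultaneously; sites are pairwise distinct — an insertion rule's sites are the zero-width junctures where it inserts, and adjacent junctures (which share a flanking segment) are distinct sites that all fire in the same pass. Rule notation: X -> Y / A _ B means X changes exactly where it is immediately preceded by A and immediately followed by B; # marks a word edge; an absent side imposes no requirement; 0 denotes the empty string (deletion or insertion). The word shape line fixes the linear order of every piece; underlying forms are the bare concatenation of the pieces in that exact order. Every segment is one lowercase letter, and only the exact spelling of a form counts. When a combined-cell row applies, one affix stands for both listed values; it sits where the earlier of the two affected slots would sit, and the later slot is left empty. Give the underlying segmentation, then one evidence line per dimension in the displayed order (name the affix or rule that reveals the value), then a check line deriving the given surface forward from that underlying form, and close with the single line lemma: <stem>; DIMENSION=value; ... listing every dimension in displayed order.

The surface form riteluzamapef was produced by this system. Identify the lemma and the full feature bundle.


underlying: riteluz-m-pe-f
TOR=ne - signalled by the affix -pe
NUM=mi - signalled by the affix -m
CLASS=lu - signalled by the affix -f
check: riteluzmpef -> riteluzamapef
lemma: riteluz; TOR=ne; NUM=mi; CLASS=lu


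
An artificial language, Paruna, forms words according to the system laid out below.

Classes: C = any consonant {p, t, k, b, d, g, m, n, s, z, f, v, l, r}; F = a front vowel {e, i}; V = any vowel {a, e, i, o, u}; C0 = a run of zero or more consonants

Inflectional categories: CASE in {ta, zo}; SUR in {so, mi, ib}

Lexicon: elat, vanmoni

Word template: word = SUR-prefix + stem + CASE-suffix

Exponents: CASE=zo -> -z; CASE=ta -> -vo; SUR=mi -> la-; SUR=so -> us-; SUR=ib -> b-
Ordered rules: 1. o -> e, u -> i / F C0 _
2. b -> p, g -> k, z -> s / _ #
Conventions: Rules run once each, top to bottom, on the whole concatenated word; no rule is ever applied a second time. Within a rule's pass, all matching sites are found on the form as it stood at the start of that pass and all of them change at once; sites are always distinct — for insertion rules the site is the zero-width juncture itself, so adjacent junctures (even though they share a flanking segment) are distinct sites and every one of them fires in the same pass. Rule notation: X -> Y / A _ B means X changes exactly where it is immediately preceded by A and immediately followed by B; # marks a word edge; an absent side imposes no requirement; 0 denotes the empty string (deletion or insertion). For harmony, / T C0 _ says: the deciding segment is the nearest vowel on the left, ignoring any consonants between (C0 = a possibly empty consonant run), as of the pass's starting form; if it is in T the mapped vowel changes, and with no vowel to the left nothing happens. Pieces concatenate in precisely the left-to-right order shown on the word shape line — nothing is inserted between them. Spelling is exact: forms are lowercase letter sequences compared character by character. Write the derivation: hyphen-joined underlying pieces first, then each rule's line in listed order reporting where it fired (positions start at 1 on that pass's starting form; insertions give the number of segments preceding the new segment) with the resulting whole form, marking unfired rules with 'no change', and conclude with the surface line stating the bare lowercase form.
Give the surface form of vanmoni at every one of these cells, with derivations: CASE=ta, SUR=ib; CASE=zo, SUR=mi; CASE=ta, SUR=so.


cell CASE=ta, SUR=ib:
underlying: b-vanmoni-vo
1. o -> e, u -> i / F C0 _: fires at position(s) 10: bvanmonive
2. b -> p, g -> k, z -> s / _ #: no change
surface: bvanmonive

cell CASE=zo, SUR=mi:
underlying: la-vanmoni-z
1. o -> e, u -> i / F C0 _: no change
2. b -> p, g -> k, z -> s / _ #: fires at position(s) 10: lavanmonis
surface: lavanmonis

cell CASE=ta, SUR=so:
underlying: us-vanmoni-vo
1. o -> e, u -> i / F C0 _: fires at position(s) 11: usvanmonive
2. b -> p, g -> k, z -> s / _ #: no change
surface: usvanmonive


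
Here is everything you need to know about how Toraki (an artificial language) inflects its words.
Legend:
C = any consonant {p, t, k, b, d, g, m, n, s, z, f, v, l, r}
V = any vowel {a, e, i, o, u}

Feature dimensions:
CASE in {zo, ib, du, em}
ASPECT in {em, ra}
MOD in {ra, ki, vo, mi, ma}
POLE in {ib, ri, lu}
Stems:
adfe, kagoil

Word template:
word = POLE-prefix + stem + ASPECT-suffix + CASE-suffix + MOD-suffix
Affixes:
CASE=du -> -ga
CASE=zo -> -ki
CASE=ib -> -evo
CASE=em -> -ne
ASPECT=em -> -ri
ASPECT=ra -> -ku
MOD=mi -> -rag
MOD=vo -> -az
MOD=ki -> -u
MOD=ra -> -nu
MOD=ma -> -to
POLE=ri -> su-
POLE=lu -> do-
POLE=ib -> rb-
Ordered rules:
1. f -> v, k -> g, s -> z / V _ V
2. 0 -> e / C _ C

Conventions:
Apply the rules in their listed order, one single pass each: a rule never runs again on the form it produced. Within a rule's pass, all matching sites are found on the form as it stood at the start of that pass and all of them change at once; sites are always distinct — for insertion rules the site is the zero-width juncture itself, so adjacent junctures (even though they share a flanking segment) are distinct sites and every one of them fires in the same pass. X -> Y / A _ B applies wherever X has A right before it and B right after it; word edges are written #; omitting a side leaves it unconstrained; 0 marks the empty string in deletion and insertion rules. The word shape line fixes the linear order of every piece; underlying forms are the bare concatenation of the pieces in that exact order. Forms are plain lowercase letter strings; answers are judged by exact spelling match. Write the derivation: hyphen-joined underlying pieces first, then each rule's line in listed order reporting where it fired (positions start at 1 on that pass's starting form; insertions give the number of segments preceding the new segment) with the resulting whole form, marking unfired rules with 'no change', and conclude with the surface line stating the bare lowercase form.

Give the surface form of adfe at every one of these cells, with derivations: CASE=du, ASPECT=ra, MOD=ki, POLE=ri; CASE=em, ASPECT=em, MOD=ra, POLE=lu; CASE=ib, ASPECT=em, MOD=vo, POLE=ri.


cell CASE=du, ASPECT=ra, MOD=ki, POLE=ri:
underlying: su-adfe-ku-ga-u
1. f -> v, k -> g, s -> z / V _ V: fires at position(s) 7: suadfegugau
2. 0 -> e / C _ C: inserts after position(s) 4: suadefegugau
surface: suadefegugau

cell CASE=em, ASPECT=em, MOD=ra, POLE=lu:
underlying: do-adfe-ri-ne-nu
1. f -> v, k -> g, s -> z / V _ V: no change
2. 0 -> e / C _ C: inserts after position(s) 4: doadeferinenu
surface: doadeferinenu

cell CASE=ib, ASPECT=em, MOD=vo, POLE=ri:
underlying: su-adfe-ri-evo-az
1. f -> v, k -> g, s -> z / V _ V: no change
2. 0 -> e / C _ C: inserts after position(s) 4: suadeferievoaz
surface: suadeferievoaz


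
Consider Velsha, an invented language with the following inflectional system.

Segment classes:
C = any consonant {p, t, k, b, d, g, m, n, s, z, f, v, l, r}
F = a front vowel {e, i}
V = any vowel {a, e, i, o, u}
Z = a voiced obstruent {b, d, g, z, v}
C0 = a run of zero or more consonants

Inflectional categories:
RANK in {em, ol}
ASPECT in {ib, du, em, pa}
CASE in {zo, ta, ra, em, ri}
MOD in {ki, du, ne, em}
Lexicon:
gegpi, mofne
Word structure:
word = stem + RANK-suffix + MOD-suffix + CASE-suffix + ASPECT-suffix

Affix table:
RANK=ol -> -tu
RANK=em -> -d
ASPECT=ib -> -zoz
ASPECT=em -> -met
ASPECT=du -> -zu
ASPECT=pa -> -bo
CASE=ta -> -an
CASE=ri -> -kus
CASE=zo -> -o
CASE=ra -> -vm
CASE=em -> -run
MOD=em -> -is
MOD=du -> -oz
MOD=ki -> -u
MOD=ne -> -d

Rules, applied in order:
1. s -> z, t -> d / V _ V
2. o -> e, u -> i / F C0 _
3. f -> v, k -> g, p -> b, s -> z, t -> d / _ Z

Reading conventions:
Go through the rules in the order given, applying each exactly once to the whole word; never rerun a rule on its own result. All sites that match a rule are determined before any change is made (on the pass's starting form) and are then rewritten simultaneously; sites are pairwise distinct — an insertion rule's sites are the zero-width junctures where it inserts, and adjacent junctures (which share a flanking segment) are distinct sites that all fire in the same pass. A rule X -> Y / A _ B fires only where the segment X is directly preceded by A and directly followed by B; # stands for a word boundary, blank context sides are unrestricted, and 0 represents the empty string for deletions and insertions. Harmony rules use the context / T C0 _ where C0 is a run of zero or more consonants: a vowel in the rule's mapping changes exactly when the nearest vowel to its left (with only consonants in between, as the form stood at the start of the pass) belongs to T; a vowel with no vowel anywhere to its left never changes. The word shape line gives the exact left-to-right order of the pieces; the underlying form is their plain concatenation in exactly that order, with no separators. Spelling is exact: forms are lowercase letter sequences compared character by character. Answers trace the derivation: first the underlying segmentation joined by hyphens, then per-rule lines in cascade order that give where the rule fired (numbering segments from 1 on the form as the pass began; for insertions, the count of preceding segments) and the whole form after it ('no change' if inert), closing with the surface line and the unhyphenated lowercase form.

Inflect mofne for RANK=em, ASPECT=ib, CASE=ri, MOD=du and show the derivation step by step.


underlying: mofne-d-oz-kus-zoz
1. s -> z, t -> d / V _ V: no change
2. o -> e, u -> i / F C0 _: fires at position(s) 7: mofnedezkuszoz
3. f -> v, k -> g, p -> b, s -> z, t -> d / _ Z: fires at position(s) 11: mofnedezkuzzoz
surface: mofnedezkuzzoz


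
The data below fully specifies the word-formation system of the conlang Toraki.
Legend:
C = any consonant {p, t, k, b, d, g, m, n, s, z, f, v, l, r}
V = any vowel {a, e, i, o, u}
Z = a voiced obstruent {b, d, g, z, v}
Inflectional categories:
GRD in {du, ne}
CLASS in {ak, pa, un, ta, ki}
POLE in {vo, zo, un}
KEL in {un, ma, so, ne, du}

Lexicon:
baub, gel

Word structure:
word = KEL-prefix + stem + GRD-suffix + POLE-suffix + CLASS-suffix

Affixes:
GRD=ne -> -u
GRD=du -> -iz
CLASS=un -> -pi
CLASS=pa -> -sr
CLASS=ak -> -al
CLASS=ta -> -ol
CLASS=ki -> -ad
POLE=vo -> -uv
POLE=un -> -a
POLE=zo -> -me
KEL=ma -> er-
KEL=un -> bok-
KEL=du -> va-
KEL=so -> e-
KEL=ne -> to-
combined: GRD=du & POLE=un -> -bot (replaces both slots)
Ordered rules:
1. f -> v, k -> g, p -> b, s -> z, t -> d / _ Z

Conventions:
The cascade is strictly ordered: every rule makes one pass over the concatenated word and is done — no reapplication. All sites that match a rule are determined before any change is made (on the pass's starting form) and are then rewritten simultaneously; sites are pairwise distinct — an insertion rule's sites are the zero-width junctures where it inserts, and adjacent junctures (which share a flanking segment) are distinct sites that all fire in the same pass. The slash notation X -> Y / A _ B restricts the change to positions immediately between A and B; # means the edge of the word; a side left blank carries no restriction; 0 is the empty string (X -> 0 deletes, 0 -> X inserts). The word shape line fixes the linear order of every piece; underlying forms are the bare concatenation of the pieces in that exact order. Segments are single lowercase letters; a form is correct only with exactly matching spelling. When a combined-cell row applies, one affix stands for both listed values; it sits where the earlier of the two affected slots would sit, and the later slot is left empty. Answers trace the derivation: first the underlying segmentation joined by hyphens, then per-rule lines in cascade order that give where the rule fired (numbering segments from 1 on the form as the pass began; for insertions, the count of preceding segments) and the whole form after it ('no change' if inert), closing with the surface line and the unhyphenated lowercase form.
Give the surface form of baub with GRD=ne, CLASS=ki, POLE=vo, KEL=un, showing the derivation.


underlying: bok-baub-u-uv-ad
1. f -> v, k -> g, p -> b, s -> z, t -> d / _ Z: fires at position(s) 3: bogbaubuuvad
surface: bogbaubuuvad


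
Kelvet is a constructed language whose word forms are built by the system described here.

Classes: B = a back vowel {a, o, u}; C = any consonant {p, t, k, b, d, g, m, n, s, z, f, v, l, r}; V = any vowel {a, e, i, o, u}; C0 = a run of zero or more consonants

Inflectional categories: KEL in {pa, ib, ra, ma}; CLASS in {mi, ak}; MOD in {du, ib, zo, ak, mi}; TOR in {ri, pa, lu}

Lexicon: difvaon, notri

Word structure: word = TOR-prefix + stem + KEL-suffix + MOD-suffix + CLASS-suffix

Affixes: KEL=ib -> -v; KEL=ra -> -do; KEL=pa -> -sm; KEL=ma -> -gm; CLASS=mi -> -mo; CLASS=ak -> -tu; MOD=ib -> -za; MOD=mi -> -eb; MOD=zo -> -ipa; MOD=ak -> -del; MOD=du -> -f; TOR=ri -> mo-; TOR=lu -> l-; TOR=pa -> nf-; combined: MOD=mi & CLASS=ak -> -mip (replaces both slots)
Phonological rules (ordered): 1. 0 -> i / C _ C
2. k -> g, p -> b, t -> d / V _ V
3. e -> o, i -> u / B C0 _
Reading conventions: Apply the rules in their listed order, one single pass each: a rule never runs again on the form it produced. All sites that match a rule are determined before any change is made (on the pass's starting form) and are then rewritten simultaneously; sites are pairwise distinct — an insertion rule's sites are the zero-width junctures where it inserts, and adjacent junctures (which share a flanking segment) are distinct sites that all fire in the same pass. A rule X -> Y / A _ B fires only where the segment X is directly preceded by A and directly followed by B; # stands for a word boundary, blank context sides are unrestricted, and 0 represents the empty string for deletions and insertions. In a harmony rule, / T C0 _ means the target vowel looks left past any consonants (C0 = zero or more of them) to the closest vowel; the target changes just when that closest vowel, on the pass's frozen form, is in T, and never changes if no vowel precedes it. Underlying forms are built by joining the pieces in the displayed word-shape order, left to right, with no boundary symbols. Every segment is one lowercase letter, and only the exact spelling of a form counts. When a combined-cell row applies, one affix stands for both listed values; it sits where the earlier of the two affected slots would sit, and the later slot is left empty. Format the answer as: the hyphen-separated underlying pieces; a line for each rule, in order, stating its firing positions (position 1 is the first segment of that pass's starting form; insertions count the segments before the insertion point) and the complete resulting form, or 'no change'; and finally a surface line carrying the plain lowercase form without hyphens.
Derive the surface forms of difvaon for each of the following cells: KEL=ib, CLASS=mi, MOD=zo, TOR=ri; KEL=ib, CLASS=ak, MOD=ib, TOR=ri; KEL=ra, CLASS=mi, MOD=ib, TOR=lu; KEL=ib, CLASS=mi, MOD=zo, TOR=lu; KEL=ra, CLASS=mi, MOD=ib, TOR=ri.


cell KEL=ib, CLASS=mi, MOD=zo, TOR=ri:
underlying: mo-difvaon-v-ipa-mo
1. 0 -> i / C _ C: inserts after position(s) 5, 9: modifivaonivipamo
2. k -> g, p -> b, t -> d / V _ V: fires at position(s) 14: modifivaonivibamo
3. e -> o, i -> u / B C0 _: fires at position(s) 4, 11: modufivaonuvibamo
surface: modufivaonuvibamo

cell KEL=ib, CLASS=ak, MOD=ib, TOR=ri:
underlying: mo-difvaon-v-za-tu
1. 0 -> i / C _ C: inserts after position(s) 5, 9, 10: modifivaonivizatu
2. k -> g, p -> b, t -> d / V _ V: fires at position(s) 16: modifivaonivizadu
3. e -> o, i -> u / B C0 _: fires at position(s) 4, 11: modufivaonuvizadu
surface: modufivaonuvizadu

cell KEL=ra, CLASS=mi, MOD=ib, TOR=lu:
underlying: l-difvaon-do-za-mo
1. 0 -> i / C _ C: inserts after position(s) 1, 4, 8: lidifivaonidozamo
2. k -> g, p -> b, t -> d / V _ V: no change
3. e -> o, i -> u / B C0 _: fires at position(s) 11: lidifivaonudozamo
surface: lidifivaonudozamo

cell KEL=ib, CLASS=mi, MOD=zo, TOR=lu:
underlying: l-difvaon-v-ipa-mo
1. 0 -> i / C _ C: inserts after position(s) 1, 4, 8: lidifivaonivipamo
2. k -> g, p -> b, t -> d / V _ V: fires at position(s) 14: lidifivaonivibamo
3. e -> o, i -> u / B C0 _: fires at position(s) 11: lidifivaonuvibamo
surface: lidifivaonuvibamo

cell KEL=ra, CLASS=mi, MOD=ib, TOR=ri:
underlying: mo-difvaon-do-za-mo
1. 0 -> i / C _ C: inserts after position(s) 5, 9: modifivaonidozamo
2. k -> g, p -> b, t -> d / V _ V: no change
3. e -> o, i -> u / B C0 _: fires at position(s) 4, 11: modufivaonudozamo
surface: modufivaonudozamo


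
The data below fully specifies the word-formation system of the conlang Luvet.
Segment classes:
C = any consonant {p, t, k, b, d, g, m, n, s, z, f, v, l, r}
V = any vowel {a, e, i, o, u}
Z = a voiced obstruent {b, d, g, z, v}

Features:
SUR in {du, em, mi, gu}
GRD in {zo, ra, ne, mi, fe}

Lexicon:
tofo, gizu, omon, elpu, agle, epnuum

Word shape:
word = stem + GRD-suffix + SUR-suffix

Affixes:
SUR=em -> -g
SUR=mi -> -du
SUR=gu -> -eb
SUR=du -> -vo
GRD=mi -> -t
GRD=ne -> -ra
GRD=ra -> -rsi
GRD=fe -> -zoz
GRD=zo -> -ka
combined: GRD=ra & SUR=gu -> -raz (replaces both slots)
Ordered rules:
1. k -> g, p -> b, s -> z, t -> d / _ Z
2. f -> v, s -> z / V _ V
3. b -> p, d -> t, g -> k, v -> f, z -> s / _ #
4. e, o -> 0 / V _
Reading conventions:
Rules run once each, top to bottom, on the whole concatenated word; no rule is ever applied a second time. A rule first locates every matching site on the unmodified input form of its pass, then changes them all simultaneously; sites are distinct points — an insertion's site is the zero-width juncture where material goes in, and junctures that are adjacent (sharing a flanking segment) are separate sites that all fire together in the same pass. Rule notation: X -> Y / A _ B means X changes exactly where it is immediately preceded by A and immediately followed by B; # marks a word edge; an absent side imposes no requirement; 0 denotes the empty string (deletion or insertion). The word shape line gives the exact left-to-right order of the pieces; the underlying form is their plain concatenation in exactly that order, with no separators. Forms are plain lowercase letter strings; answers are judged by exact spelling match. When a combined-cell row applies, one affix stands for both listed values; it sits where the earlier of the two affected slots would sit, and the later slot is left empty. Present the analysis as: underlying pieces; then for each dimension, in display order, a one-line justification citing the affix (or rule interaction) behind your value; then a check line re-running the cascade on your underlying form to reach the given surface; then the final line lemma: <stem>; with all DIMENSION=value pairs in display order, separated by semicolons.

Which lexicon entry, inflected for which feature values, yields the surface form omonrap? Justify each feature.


underlying: omon-ra-eb
SUR=gu - signalled by the affix -eb
GRD=ne - signalled by the affix -ra
check: omonraeb -> omonraeb -> omonraeb -> omonraep -> omonrap
lemma: omon; SUR=gu; GRD=ne


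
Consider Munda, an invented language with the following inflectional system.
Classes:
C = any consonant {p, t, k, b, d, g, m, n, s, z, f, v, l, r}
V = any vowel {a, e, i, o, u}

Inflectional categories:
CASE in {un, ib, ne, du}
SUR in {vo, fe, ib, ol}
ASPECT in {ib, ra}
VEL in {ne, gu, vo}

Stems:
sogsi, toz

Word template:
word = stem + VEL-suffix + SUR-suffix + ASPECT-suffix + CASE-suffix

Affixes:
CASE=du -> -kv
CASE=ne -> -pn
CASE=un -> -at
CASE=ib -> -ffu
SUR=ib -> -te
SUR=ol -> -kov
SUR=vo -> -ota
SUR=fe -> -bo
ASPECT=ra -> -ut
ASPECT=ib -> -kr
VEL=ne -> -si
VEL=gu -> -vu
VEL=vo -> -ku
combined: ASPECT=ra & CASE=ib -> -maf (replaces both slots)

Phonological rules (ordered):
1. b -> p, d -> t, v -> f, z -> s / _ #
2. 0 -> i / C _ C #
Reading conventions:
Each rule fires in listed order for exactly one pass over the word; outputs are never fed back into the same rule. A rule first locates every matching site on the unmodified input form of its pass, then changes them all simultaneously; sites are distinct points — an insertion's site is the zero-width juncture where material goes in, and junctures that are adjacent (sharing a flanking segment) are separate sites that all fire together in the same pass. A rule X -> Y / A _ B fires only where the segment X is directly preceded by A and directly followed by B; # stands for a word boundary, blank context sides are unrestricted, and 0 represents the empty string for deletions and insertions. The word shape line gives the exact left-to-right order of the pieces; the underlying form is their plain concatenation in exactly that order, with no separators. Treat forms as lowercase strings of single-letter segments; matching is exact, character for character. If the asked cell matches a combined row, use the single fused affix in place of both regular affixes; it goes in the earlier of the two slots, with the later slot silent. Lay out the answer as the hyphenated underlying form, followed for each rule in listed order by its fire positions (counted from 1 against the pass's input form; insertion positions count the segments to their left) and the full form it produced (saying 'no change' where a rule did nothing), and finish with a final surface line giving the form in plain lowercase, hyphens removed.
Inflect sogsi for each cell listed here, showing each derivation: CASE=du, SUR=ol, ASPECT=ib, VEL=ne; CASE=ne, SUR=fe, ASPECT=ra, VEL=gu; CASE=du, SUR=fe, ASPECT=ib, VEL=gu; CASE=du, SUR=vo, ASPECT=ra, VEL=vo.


cell CASE=du, SUR=ol, ASPECT=ib, VEL=ne:
underlying: sogsi-si-kov-kr-kv
1. b -> p, d -> t, v -> f, z -> s / _ #: fires at position(s) 14: sogsisikovkrkf
2. 0 -> i / C _ C #: inserts after position(s) 13: sogsisikovkrkif
surface: sogsisikovkrkif

cell CASE=ne, SUR=fe, ASPECT=ra, VEL=gu:
underlying: sogsi-vu-bo-ut-pn
1. b -> p, d -> t, v -> f, z -> s / _ #: no change
2. 0 -> i / C _ C #: inserts after position(s) 12: sogsivuboutpin
surface: sogsivuboutpin

cell CASE=du, SUR=fe, ASPECT=ib, VEL=gu:
underlying: sogsi-vu-bo-kr-kv
1. b -> p, d -> t, v -> f, z -> s / _ #: fires at position(s) 13: sogsivubokrkf
2. 0 -> i / C _ C #: inserts after position(s) 12: sogsivubokrkif
surface: sogsivubokrkif

cell CASE=du, SUR=vo, ASPECT=ra, VEL=vo:
underlying: sogsi-ku-ota-ut-kv
1. b -> p, d -> t, v -> f, z -> s / _ #: fires at position(s) 14: sogsikuotautkf
2. 0 -> i / C _ C #: inserts after position(s) 13: sogsikuotautkif
surface: sogsikuotautkif


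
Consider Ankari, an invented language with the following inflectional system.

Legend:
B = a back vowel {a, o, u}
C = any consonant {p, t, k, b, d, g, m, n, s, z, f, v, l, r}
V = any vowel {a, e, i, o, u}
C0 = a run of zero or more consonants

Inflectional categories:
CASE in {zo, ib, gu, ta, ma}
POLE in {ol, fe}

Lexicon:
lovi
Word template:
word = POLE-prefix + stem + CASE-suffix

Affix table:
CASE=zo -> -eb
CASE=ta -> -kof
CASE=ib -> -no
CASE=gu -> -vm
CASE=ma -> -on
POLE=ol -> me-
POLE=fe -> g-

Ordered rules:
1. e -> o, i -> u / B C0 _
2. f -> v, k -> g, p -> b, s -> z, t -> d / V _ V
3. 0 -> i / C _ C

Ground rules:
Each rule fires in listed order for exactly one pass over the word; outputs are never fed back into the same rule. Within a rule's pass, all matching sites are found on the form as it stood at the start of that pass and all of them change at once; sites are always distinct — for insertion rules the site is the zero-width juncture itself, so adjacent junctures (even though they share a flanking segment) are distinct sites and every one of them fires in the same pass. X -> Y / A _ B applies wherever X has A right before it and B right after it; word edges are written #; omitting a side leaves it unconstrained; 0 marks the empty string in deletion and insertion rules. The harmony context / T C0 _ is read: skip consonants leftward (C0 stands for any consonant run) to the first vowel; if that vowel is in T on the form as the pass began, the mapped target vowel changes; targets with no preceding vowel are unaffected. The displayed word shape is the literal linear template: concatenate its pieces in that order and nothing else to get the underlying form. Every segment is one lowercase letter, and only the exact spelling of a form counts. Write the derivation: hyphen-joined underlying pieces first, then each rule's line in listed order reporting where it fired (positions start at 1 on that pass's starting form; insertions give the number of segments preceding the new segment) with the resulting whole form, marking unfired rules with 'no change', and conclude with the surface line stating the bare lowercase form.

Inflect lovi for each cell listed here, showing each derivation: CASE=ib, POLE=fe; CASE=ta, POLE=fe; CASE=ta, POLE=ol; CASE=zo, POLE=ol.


cell CASE=ib, POLE=fe:
underlying: g-lovi-no
1. e -> o, i -> u / B C0 _: fires at position(s) 5: glovuno
2. f -> v, k -> g, p -> b, s -> z, t -> d / V _ V: no change
3. 0 -> i / C _ C: inserts after position(s) 1: gilovuno
surface: gilovuno

cell CASE=ta, POLE=fe:
underlying: g-lovi-kof
1. e -> o, i -> u / B C0 _: fires at position(s) 5: glovukof
2. f -> v, k -> g, p -> b, s -> z, t -> d / V _ V: fires at position(s) 6: glovugof
3. 0 -> i / C _ C: inserts after position(s) 1: gilovugof
surface: gilovugof

cell CASE=ta, POLE=ol:
underlying: me-lovi-kof
1. e -> o, i -> u / B C0 _: fires at position(s) 6: melovukof
2. f -> v, k -> g, p -> b, s -> z, t -> d / V _ V: fires at position(s) 7: melovugof
3. 0 -> i / C _ C: no change
surface: melovugof

cell CASE=zo, POLE=ol:
underlying: me-lovi-eb
1. e -> o, i -> u / B C0 _: fires at position(s) 6: melovueb
2. f -> v, k -> g, p -> b, s -> z, t -> d / V _ V: no change
3. 0 -> i / C _ C: no change
surface: melovueb


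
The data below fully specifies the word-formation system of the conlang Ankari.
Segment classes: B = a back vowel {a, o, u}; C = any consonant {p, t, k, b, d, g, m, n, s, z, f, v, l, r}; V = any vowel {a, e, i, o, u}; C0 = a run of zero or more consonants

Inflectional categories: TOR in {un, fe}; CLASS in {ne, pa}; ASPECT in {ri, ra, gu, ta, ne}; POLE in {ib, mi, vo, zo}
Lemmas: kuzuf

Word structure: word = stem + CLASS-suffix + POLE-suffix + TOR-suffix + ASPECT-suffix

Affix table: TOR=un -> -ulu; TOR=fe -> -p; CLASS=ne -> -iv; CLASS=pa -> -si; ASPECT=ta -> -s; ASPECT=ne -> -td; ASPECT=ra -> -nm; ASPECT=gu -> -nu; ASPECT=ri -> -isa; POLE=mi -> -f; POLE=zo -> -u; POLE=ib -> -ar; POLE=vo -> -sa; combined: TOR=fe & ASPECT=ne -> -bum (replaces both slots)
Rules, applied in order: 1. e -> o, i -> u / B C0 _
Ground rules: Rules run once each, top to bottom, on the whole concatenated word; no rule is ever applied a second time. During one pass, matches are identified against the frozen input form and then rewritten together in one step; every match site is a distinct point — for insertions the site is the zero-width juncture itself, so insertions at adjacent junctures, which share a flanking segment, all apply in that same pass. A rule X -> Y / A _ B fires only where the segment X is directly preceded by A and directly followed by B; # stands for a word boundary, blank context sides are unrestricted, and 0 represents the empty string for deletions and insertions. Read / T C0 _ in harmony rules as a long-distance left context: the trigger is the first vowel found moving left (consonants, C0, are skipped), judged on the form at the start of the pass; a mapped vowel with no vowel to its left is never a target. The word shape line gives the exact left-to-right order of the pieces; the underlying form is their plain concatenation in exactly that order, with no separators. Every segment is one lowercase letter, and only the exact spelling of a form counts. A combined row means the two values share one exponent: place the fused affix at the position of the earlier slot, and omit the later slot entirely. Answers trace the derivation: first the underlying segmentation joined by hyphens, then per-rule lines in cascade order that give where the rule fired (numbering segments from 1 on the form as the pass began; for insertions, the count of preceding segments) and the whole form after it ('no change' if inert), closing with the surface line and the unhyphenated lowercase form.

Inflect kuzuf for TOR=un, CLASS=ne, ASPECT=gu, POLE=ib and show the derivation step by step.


underlying: kuzuf-iv-ar-ulu-nu
1. e -> o, i -> u / B C0 _: fires at position(s) 6: kuzufuvarulunu
surface: kuzufuvarulunu


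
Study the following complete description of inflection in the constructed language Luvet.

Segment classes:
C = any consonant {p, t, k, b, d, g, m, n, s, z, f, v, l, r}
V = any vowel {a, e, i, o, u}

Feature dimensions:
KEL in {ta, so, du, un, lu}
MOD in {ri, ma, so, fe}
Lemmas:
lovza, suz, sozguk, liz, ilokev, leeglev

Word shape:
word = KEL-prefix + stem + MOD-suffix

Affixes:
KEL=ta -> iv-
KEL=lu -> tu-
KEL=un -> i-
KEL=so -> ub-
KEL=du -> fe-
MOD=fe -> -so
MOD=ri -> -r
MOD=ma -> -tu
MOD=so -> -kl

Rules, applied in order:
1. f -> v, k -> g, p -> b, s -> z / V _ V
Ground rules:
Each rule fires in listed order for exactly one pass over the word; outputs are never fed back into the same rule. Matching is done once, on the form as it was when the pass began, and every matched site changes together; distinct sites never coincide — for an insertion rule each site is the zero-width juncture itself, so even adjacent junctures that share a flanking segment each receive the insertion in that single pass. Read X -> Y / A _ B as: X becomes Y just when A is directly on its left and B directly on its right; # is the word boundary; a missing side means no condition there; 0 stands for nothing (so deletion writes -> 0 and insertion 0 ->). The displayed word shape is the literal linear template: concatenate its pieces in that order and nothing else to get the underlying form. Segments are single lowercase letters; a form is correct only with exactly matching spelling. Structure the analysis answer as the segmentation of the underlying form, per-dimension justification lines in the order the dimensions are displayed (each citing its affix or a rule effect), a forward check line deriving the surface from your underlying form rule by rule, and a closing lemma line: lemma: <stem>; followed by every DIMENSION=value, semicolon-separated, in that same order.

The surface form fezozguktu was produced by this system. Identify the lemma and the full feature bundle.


underlying: fe-sozguk-tu
KEL=du - signalled by the affix fe-
MOD=ma - signalled by the affix -tu
check: fesozguktu -> fezozguktu
lemma: sozguk; KEL=du; MOD=ma


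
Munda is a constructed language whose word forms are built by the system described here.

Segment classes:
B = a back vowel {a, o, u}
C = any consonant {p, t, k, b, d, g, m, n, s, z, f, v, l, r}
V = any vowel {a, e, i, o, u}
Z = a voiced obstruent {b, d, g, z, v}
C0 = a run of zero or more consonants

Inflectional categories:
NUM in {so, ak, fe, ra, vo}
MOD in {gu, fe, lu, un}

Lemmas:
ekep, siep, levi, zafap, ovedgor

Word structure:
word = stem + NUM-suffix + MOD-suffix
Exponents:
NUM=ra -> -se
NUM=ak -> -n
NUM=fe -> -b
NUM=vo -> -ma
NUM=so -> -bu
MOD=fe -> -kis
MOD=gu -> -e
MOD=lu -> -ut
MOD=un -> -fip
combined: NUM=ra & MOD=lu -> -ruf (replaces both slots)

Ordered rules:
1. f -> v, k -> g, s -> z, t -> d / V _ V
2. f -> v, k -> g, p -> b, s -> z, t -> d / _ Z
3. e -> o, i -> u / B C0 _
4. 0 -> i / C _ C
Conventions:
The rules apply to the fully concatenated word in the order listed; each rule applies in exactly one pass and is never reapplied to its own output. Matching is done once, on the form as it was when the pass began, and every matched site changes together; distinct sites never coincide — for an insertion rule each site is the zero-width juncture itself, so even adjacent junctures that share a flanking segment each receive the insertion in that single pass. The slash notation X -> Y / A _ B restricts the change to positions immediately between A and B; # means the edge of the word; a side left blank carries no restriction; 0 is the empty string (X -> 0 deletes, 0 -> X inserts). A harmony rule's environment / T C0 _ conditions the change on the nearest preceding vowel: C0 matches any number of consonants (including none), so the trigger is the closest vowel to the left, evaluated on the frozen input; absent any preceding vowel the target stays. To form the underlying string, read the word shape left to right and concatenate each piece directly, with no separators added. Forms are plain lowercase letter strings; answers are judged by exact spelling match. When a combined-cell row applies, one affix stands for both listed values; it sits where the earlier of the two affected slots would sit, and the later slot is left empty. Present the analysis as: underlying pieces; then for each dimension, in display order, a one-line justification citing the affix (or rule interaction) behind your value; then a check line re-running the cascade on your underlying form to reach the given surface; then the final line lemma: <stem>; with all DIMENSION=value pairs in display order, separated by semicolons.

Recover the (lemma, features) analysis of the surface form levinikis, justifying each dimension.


underlying: levi-n-kis
NUM=ak - signalled by the affix -n
MOD=fe - signalled by the affix -kis
check: levinkis -> levinkis -> levinkis -> levinkis -> levinikis
lemma: levi; NUM=ak; MOD=fe


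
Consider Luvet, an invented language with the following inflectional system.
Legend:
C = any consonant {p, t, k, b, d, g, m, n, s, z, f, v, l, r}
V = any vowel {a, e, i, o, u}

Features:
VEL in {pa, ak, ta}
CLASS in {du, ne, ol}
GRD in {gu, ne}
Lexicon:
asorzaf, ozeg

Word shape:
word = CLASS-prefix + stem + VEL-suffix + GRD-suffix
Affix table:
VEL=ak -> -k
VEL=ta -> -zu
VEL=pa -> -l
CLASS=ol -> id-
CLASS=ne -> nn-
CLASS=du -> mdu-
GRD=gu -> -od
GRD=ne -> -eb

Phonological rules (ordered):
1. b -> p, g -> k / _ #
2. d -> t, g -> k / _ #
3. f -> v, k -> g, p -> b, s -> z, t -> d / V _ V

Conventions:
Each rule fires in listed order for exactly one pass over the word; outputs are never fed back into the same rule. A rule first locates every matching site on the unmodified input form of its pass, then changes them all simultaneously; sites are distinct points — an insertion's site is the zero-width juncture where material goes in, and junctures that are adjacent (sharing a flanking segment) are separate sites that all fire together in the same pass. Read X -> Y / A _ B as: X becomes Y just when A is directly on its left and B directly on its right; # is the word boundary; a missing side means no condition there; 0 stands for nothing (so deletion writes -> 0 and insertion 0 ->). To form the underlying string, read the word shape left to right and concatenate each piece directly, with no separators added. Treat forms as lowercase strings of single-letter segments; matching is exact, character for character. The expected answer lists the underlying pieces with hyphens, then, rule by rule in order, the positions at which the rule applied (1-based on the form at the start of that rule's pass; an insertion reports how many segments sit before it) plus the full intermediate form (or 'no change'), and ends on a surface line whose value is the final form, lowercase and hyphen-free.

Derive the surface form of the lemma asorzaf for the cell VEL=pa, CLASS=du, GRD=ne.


underlying: mdu-asorzaf-l-eb
1. b -> p, g -> k / _ #: fires at position(s) 13: mduasorzaflep
2. d -> t, g -> k / _ #: no change
3. f -> v, k -> g, p -> b, s -> z, t -> d / V _ V: fires at position(s) 5: mduazorzaflep
surface: mduazorzaflep


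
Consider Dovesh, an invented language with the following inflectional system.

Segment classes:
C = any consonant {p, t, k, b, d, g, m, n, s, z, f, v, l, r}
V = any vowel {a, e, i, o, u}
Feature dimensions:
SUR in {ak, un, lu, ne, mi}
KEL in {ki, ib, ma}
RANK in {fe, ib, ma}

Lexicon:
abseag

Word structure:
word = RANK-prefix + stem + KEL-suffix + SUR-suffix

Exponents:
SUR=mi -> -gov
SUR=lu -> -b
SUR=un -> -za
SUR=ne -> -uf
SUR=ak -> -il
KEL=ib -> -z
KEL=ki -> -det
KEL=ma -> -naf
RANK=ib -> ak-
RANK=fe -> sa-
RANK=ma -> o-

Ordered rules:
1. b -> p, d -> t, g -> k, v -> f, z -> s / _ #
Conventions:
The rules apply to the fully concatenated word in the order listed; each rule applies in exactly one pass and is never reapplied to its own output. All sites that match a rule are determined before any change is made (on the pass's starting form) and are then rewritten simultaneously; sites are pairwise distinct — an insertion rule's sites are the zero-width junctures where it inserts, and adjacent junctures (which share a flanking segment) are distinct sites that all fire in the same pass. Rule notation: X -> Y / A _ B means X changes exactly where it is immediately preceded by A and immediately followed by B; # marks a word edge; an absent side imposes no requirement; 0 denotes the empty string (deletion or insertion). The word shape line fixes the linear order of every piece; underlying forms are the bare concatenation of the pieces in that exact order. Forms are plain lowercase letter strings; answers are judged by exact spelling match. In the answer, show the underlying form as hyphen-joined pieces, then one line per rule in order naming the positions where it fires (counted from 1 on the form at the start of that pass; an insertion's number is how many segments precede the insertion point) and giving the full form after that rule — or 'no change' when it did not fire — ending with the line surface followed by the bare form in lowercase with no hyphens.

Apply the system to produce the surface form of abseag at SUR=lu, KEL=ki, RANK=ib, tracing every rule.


underlying: ak-abseag-det-b
1. b -> p, d -> t, g -> k, v -> f, z -> s / _ #: fires at position(s) 12: akabseagdetp
surface: akabseagdetp


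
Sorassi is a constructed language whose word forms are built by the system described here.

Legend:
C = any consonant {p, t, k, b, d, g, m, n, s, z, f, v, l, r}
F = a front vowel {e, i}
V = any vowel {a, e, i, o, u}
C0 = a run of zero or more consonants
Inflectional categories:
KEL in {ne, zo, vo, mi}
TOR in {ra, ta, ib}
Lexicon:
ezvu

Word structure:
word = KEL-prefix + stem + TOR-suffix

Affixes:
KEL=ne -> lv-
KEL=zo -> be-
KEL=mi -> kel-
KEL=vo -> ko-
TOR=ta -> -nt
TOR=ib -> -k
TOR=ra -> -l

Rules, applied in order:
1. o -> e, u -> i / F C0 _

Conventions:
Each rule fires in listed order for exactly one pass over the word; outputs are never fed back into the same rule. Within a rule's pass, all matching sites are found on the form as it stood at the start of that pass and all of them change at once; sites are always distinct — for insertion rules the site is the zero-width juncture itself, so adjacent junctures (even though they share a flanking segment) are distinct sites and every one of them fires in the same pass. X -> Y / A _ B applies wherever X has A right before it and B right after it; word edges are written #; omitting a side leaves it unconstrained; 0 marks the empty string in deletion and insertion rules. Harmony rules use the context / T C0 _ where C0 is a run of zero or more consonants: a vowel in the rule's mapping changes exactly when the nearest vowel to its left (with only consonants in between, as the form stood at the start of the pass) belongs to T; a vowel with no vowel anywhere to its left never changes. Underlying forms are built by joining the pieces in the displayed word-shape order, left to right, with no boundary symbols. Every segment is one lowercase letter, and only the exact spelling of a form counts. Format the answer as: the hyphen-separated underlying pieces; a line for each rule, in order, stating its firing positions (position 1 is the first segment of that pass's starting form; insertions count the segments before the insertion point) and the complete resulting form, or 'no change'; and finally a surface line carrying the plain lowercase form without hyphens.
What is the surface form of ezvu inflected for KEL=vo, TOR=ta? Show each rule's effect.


underlying: ko-ezvu-nt
1. o -> e, u -> i / F C0 _: fires at position(s) 6: koezvint
surface: koezvint
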